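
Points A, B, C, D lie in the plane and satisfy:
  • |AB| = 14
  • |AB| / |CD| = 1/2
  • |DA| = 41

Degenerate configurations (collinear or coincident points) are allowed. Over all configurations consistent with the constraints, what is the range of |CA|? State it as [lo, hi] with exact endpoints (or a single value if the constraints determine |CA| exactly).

|CA| ∈ [13, 69]  (≈ [13.0000, 69.0000])

|AB| ∈ {14}
|AD| ∈ {41}
|CD| ∈ {28}
|BD| ∈ [27, 55]
|AC| ∈ [13, 69]
|BC| ∈ [0, 83]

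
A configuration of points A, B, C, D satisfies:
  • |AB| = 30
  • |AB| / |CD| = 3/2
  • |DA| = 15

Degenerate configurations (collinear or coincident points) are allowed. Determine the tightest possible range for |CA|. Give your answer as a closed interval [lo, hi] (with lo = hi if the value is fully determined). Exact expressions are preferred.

|CA| ∈ [5, 35]  (≈ [5.0000, 35.0000])

|AB| ∈ {30}
|AD| ∈ {15}
|CD| ∈ {20}
|BD| ∈ [15, 45]
|AC| ∈ [5, 35]
|BC| ∈ [0, 65]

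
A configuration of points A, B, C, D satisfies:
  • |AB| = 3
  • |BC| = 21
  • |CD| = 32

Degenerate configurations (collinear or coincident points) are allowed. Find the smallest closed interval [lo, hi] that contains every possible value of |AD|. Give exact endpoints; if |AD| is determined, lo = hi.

|AB| ∈ {3}
|BC| ∈ {21}
|CD| ∈ {32}
|AC| ∈ [18, 24]
|BD| ∈ [11, 53]
|AD| ∈ [8, 56]

|AD| ∈ [8, 56]  (≈ [8.0000, 56.0000])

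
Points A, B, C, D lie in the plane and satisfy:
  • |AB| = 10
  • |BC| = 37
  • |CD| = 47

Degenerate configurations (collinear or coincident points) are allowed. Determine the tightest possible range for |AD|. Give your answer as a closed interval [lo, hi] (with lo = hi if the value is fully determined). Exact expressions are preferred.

|AD| ∈ [0, 94]  (≈ [0.0000, 94.0000])

|AB| ∈ {10}
|BC| ∈ {37}
|CD| ∈ {47}
|AC| ∈ [27, 47]
|BD| ∈ [10, 84]
|AD| ∈ [0, 94]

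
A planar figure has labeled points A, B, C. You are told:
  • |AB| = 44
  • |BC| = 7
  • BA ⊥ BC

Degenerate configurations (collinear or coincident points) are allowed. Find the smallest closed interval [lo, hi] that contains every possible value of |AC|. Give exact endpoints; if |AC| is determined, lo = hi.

|AC| = √(1985)  (≈ 44.5533)

|AB| ∈ {44}
|BC| ∈ {7}
|AC| ∈ {√(1985)}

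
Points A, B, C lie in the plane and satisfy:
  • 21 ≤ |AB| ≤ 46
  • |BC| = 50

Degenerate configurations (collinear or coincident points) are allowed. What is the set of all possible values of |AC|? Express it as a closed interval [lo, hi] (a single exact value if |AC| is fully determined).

|AB| ∈ [21, 46]
|BC| ∈ {50}
|AC| ∈ [4, 96]

|AC| ∈ [4, 96]  (≈ [4.0000, 96.0000])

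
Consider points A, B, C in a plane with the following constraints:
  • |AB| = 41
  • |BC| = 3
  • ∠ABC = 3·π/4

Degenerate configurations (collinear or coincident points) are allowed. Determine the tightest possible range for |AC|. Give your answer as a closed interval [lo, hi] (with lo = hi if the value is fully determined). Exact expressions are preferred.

|AC| = √(123·√(2) + 1690)  (≈ 43.1735)

|AB| ∈ {41}
|BC| ∈ {3}
|AC| ∈ {√(123·√(2) + 1690)}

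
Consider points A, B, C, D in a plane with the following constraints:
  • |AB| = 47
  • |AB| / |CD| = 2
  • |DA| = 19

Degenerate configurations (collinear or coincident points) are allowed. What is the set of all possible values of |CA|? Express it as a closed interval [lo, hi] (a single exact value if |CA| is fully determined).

|CA| ∈ [9/2, 85/2]  (≈ [4.5000, 42.5000])

|AB| ∈ {47}
|AD| ∈ {19}
|CD| ∈ {47/2}
|BD| ∈ [28, 66]
|AC| ∈ [9/2, 85/2]
|BC| ∈ [9/2, 179/2]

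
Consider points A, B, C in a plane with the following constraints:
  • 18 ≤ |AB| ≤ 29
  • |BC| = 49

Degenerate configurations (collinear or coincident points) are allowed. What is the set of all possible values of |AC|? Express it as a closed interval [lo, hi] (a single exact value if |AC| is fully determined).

|AB| ∈ [18, 29]
|BC| ∈ {49}
|AC| ∈ [20, 78]

|AC| ∈ [20, 78]  (≈ [20.0000, 78.0000])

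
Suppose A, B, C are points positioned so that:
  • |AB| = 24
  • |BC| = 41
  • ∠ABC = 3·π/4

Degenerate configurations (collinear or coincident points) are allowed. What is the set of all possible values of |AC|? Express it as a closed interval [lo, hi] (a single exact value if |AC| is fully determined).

|AC| = √(984·√(2) + 2257)  (≈ 60.4035)

|AB| ∈ {24}
|BC| ∈ {41}
|AC| ∈ {√(984·√(2) + 2257)}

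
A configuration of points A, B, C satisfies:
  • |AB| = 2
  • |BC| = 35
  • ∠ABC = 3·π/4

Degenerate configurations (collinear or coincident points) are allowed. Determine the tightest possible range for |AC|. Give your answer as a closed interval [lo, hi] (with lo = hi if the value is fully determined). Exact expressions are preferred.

|AB| ∈ {2}
|BC| ∈ {35}
|AC| ∈ {√(70·√(2) + 1229)}

|AC| = √(70·√(2) + 1229)  (≈ 36.4417)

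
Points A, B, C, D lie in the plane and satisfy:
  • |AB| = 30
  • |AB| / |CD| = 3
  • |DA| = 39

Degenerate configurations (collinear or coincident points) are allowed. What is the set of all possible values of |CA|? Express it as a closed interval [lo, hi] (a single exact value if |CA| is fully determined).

|AB| ∈ {30}
|AD| ∈ {39}
|CD| ∈ {10}
|BD| ∈ [9, 69]
|AC| ∈ [29, 49]
|BC| ∈ [0, 79]

|CA| ∈ [29, 49]  (≈ [29.0000, 49.0000])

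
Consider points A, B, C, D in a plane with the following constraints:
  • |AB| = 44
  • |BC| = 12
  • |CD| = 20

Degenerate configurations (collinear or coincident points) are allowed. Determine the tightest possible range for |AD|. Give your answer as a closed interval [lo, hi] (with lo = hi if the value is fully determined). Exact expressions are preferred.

|AD| ∈ [12, 76]  (≈ [12.0000, 76.0000])

|AB| ∈ {44}
|BC| ∈ {12}
|CD| ∈ {20}
|AC| ∈ [32, 56]
|BD| ∈ [8, 32]
|AD| ∈ [12, 76]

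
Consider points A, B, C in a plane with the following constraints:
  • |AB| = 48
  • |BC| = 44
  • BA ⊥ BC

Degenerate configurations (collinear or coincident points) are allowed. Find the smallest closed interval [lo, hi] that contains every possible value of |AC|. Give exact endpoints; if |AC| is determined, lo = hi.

|AB| ∈ {48}
|BC| ∈ {44}
|AC| ∈ {4·√(265)}

|AC| = 4·√(265)  (≈ 65.1153)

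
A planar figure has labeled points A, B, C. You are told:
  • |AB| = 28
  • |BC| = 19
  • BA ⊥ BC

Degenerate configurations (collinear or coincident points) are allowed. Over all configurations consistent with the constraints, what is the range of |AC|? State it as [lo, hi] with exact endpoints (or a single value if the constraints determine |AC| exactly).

|AC| = √(1145)  (≈ 33.8378)

|AB| ∈ {28}
|BC| ∈ {19}
|AC| ∈ {√(1145)}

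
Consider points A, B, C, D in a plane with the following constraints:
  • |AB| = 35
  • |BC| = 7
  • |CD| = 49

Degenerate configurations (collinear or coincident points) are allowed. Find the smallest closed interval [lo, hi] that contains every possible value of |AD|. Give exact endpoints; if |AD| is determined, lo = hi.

|AD| ∈ [7, 91]  (≈ [7.0000, 91.0000])

|AB| ∈ {35}
|BC| ∈ {7}
|CD| ∈ {49}
|AC| ∈ [28, 42]
|BD| ∈ [42, 56]
|AD| ∈ [7, 91]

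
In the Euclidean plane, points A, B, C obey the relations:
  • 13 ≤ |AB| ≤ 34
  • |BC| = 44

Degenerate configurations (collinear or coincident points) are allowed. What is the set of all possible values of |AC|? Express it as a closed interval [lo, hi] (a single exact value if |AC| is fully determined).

|AB| ∈ [13, 34]
|BC| ∈ {44}
|AC| ∈ [10, 78]

|AC| ∈ [10, 78]  (≈ [10.0000, 78.0000])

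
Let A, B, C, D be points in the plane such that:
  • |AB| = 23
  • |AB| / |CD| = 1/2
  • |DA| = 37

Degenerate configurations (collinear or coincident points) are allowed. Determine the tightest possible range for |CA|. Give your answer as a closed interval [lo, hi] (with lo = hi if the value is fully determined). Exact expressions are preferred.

|AB| ∈ {23}
|AD| ∈ {37}
|CD| ∈ {46}
|BD| ∈ [14, 60]
|AC| ∈ [9, 83]
|BC| ∈ [0, 106]

|CA| ∈ [9, 83]  (≈ [9.0000, 83.0000])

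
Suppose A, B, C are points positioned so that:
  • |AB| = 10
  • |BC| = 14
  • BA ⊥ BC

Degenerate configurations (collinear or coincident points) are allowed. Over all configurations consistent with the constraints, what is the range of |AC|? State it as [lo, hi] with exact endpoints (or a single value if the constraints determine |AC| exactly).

|AC| = 2·√(74)  (≈ 17.2047)

|AB| ∈ {10}
|BC| ∈ {14}
|AC| ∈ {2·√(74)}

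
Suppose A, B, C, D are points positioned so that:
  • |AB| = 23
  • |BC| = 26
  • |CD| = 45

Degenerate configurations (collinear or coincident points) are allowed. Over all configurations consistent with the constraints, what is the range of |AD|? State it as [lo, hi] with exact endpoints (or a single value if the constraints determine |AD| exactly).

|AB| ∈ {23}
|BC| ∈ {26}
|CD| ∈ {45}
|AC| ∈ [3, 49]
|BD| ∈ [19, 71]
|AD| ∈ [0, 94]

|AD| ∈ [0, 94]  (≈ [0.0000, 94.0000])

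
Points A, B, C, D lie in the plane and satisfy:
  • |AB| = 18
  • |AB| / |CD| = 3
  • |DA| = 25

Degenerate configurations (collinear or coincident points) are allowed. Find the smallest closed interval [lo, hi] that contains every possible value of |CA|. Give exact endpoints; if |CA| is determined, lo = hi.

|AB| ∈ {18}
|AD| ∈ {25}
|CD| ∈ {6}
|BD| ∈ [7, 43]
|AC| ∈ [19, 31]
|BC| ∈ [1, 49]

|CA| ∈ [19, 31]  (≈ [19.0000, 31.0000])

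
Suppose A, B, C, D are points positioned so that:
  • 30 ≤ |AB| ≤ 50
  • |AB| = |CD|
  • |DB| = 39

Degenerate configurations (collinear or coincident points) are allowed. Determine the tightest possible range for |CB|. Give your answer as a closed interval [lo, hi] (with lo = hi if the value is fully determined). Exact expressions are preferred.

|CB| ∈ [0, 89]  (≈ [0.0000, 89.0000])

|AB| ∈ [30, 50]
|BD| ∈ {39}
|CD| ∈ [30, 50]
|AD| ∈ [0, 89]
|BC| ∈ [0, 89]
|AC| ∈ [0, 139]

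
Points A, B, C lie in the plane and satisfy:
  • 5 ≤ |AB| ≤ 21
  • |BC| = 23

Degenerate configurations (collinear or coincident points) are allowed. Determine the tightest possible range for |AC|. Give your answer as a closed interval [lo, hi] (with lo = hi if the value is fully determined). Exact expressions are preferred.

|AC| ∈ [2, 44]  (≈ [2.0000, 44.0000])

|AB| ∈ [5, 21]
|BC| ∈ {23}
|AC| ∈ [2, 44]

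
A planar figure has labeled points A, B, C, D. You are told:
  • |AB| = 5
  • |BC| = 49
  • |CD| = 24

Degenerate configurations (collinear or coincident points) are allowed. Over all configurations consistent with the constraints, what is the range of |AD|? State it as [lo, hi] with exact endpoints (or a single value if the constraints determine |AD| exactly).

|AB| ∈ {5}
|BC| ∈ {49}
|CD| ∈ {24}
|AC| ∈ [44, 54]
|BD| ∈ [25, 73]
|AD| ∈ [20, 78]

|AD| ∈ [20, 78]  (≈ [20.0000, 78.0000])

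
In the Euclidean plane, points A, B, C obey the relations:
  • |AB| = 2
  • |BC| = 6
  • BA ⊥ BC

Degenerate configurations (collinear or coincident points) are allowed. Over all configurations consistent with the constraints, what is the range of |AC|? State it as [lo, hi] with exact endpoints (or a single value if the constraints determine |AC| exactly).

|AC| = 2·√(10)  (≈ 6.3246)

|AB| ∈ {2}
|BC| ∈ {6}
|AC| ∈ {2·√(10)}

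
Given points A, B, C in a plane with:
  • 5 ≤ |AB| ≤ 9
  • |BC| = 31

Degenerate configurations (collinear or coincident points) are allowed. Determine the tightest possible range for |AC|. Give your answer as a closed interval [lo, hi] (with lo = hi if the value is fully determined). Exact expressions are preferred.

|AC| ∈ [22, 40]  (≈ [22.0000, 40.0000])

|AB| ∈ [5, 9]
|BC| ∈ {31}
|AC| ∈ [22, 40]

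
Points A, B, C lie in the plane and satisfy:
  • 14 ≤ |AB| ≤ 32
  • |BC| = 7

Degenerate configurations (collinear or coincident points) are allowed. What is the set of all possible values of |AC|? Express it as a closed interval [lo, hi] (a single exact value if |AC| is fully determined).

|AC| ∈ [7, 39]  (≈ [7.0000, 39.0000])

|AB| ∈ [14, 32]
|BC| ∈ {7}
|AC| ∈ [7, 39]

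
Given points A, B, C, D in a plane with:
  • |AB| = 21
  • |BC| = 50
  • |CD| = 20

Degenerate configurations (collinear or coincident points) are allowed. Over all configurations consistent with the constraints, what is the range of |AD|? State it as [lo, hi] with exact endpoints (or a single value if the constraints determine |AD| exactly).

|AD| ∈ [9, 91]  (≈ [9.0000, 91.0000])

|AB| ∈ {21}
|BC| ∈ {50}
|CD| ∈ {20}
|AC| ∈ [29, 71]
|BD| ∈ [30, 70]
|AD| ∈ [9, 91]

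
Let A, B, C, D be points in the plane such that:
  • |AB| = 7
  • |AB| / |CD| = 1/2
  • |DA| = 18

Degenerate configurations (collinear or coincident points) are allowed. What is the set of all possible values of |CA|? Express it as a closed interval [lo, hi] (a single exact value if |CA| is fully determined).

|AB| ∈ {7}
|AD| ∈ {18}
|CD| ∈ {14}
|BD| ∈ [11, 25]
|AC| ∈ [4, 32]
|BC| ∈ [0, 39]

|CA| ∈ [4, 32]  (≈ [4.0000, 32.0000])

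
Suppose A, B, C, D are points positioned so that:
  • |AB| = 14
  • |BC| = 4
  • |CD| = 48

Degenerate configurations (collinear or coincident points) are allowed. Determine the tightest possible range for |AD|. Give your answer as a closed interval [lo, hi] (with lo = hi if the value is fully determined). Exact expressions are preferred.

|AD| ∈ [30, 66]  (≈ [30.0000, 66.0000])

|AB| ∈ {14}
|BC| ∈ {4}
|CD| ∈ {48}
|AC| ∈ [10, 18]
|BD| ∈ [44, 52]
|AD| ∈ [30, 66]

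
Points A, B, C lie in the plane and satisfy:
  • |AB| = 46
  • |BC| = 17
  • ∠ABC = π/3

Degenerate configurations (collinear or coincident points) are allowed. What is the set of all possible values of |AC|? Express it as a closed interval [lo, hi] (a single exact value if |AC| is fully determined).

|AB| ∈ {46}
|BC| ∈ {17}
|AC| ∈ {√(1623)}

|AC| = √(1623)  (≈ 40.2865)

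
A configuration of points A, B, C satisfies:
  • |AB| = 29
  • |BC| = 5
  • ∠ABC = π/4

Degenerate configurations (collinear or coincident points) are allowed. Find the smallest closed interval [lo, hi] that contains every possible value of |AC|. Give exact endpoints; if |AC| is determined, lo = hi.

|AC| = √(866 - 145·√(2))  (≈ 25.7087)

|AB| ∈ {29}
|BC| ∈ {5}
|AC| ∈ {√(866 - 145·√(2))}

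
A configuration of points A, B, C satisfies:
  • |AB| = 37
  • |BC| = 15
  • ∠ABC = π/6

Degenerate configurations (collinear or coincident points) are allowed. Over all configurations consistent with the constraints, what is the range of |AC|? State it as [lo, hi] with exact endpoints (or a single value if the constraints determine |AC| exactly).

|AB| ∈ {37}
|BC| ∈ {15}
|AC| ∈ {√(1594 - 555·√(3))}

|AC| = √(1594 - 555·√(3))  (≈ 25.1538)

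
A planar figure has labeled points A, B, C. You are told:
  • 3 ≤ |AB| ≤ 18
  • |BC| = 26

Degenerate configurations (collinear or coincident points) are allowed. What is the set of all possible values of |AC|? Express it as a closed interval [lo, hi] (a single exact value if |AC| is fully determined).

|AB| ∈ [3, 18]
|BC| ∈ {26}
|AC| ∈ [8, 44]

|AC| ∈ [8, 44]  (≈ [8.0000, 44.0000])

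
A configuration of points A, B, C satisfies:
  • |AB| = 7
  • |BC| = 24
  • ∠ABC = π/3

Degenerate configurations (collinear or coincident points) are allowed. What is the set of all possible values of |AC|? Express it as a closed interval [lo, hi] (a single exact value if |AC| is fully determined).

|AC| = √(457)  (≈ 21.3776)

|AB| ∈ {7}
|BC| ∈ {24}
|AC| ∈ {√(457)}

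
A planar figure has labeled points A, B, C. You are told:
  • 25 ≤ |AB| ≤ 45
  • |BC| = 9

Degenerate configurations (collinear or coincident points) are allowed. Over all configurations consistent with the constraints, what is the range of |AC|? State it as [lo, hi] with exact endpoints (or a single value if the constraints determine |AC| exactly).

|AB| ∈ [25, 45]
|BC| ∈ {9}
|AC| ∈ [16, 54]

|AC| ∈ [16, 54]  (≈ [16.0000, 54.0000])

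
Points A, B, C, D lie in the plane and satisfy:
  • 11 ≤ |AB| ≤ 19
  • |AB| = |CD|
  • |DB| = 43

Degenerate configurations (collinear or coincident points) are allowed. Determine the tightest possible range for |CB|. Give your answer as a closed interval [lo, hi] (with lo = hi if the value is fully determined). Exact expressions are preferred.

|CB| ∈ [24, 62]  (≈ [24.0000, 62.0000])

|AB| ∈ [11, 19]
|BD| ∈ {43}
|CD| ∈ [11, 19]
|AD| ∈ [24, 62]
|BC| ∈ [24, 62]
|AC| ∈ [5, 81]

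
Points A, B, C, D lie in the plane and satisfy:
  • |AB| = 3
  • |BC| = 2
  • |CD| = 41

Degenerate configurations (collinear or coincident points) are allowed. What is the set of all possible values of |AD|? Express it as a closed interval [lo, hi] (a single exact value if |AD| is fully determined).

|AB| ∈ {3}
|BC| ∈ {2}
|CD| ∈ {41}
|AC| ∈ [1, 5]
|BD| ∈ [39, 43]
|AD| ∈ [36, 46]

|AD| ∈ [36, 46]  (≈ [36.0000, 46.0000])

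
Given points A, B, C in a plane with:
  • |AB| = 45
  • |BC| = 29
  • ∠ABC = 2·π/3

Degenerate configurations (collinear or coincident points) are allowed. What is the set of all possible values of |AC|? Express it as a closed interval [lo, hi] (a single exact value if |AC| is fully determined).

|AC| = √(4171)  (≈ 64.5833)

|AB| ∈ {45}
|BC| ∈ {29}
|AC| ∈ {√(4171)}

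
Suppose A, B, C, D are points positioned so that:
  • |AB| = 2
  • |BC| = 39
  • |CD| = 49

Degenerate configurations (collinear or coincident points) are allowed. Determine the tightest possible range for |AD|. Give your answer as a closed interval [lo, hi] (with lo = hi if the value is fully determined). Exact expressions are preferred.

|AD| ∈ [8, 90]  (≈ [8.0000, 90.0000])

|AB| ∈ {2}
|BC| ∈ {39}
|CD| ∈ {49}
|AC| ∈ [37, 41]
|BD| ∈ [10, 88]
|AD| ∈ [8, 90]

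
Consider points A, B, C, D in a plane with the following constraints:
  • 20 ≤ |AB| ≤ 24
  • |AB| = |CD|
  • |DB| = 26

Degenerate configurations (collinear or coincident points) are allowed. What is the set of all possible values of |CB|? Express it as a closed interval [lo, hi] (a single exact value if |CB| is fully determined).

|CB| ∈ [2, 50]  (≈ [2.0000, 50.0000])

|AB| ∈ [20, 24]
|BD| ∈ {26}
|CD| ∈ [20, 24]
|AD| ∈ [2, 50]
|BC| ∈ [2, 50]
|AC| ∈ [0, 74]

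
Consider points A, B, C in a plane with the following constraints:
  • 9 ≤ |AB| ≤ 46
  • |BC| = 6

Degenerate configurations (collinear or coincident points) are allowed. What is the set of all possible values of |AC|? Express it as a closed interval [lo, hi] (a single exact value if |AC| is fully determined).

|AB| ∈ [9, 46]
|BC| ∈ {6}
|AC| ∈ [3, 52]

|AC| ∈ [3, 52]  (≈ [3.0000, 52.0000])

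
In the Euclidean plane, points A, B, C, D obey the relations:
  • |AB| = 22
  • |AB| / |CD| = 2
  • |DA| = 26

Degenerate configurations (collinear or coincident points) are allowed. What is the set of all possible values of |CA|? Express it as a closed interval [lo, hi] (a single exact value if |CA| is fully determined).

|AB| ∈ {22}
|AD| ∈ {26}
|CD| ∈ {11}
|BD| ∈ [4, 48]
|AC| ∈ [15, 37]
|BC| ∈ [0, 59]

|CA| ∈ [15, 37]  (≈ [15.0000, 37.0000])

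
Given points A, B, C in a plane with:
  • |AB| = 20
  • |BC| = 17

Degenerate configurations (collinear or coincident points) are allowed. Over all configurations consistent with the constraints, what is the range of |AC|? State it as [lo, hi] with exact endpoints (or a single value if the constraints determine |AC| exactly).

|AB| ∈ {20}
|BC| ∈ {17}
|AC| ∈ [3, 37]

|AC| ∈ [3, 37]  (≈ [3.0000, 37.0000])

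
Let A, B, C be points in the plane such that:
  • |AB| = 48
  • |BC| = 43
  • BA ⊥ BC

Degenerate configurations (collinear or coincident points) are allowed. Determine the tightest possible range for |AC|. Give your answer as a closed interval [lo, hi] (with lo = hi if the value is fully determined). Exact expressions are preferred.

|AB| ∈ {48}
|BC| ∈ {43}
|AC| ∈ {√(4153)}

|AC| = √(4153)  (≈ 64.4438)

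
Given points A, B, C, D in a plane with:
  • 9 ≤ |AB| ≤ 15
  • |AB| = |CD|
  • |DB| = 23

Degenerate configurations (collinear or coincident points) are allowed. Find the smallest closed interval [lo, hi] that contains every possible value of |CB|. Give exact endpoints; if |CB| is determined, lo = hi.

|CB| ∈ [8, 38]  (≈ [8.0000, 38.0000])

|AB| ∈ [9, 15]
|BD| ∈ {23}
|CD| ∈ [9, 15]
|AD| ∈ [8, 38]
|BC| ∈ [8, 38]
|AC| ∈ [0, 53]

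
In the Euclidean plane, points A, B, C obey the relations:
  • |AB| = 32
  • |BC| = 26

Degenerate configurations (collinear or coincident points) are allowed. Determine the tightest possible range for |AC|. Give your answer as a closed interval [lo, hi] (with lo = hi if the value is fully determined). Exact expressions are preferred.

|AB| ∈ {32}
|BC| ∈ {26}
|AC| ∈ [6, 58]

|AC| ∈ [6, 58]  (≈ [6.0000, 58.0000])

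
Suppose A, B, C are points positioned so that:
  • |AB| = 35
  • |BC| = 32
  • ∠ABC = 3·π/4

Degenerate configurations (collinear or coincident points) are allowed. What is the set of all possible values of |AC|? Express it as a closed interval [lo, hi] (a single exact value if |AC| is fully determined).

|AB| ∈ {35}
|BC| ∈ {32}
|AC| ∈ {√(1120·√(2) + 2249)}

|AC| = √(1120·√(2) + 2249)  (≈ 61.9106)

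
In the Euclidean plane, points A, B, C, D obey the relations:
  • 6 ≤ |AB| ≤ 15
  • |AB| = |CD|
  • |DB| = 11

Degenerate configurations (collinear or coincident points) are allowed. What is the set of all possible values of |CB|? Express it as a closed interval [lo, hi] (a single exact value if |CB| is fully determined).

|AB| ∈ [6, 15]
|BD| ∈ {11}
|CD| ∈ [6, 15]
|AD| ∈ [0, 26]
|BC| ∈ [0, 26]
|AC| ∈ [0, 41]

|CB| ∈ [0, 26]  (≈ [0.0000, 26.0000])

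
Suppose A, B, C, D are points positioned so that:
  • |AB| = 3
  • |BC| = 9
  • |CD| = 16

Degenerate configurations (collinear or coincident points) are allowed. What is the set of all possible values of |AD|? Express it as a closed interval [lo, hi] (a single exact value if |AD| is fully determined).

|AD| ∈ [4, 28]  (≈ [4.0000, 28.0000])

|AB| ∈ {3}
|BC| ∈ {9}
|CD| ∈ {16}
|AC| ∈ [6, 12]
|BD| ∈ [7, 25]
|AD| ∈ [4, 28]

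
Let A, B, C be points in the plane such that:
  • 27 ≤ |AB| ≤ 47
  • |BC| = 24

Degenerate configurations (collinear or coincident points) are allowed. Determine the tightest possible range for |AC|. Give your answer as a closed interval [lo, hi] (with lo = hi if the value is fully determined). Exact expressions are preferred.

|AC| ∈ [3, 71]  (≈ [3.0000, 71.0000])

|AB| ∈ [27, 47]
|BC| ∈ {24}
|AC| ∈ [3, 71]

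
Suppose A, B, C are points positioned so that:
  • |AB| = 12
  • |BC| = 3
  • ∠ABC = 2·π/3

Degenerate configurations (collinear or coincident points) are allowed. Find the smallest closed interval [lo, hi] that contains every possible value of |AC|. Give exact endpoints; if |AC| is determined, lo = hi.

|AB| ∈ {12}
|BC| ∈ {3}
|AC| ∈ {3·√(21)}

|AC| = 3·√(21)  (≈ 13.7477)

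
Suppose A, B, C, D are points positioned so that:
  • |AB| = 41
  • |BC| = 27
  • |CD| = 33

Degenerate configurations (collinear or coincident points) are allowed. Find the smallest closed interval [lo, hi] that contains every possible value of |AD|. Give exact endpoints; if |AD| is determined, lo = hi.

|AB| ∈ {41}
|BC| ∈ {27}
|CD| ∈ {33}
|AC| ∈ [14, 68]
|BD| ∈ [6, 60]
|AD| ∈ [0, 101]

|AD| ∈ [0, 101]  (≈ [0.0000, 101.0000])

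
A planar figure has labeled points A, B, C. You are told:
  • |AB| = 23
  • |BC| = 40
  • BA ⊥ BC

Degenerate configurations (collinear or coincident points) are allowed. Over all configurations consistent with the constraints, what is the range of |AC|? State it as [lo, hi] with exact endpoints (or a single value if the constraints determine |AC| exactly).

|AB| ∈ {23}
|BC| ∈ {40}
|AC| ∈ {√(2129)}

|AC| = √(2129)  (≈ 46.1411)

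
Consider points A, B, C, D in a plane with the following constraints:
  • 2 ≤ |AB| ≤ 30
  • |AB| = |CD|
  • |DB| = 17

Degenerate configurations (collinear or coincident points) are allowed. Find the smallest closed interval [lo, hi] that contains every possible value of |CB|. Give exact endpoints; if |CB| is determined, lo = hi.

|CB| ∈ [0, 47]  (≈ [0.0000, 47.0000])

|AB| ∈ [2, 30]
|BD| ∈ {17}
|CD| ∈ [2, 30]
|AD| ∈ [0, 47]
|BC| ∈ [0, 47]
|AC| ∈ [0, 77]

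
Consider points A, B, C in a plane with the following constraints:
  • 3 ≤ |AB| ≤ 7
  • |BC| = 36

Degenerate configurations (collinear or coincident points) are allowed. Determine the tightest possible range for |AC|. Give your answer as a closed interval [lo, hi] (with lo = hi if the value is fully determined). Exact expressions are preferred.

|AC| ∈ [29, 43]  (≈ [29.0000, 43.0000])

|AB| ∈ [3, 7]
|BC| ∈ {36}
|AC| ∈ [29, 43]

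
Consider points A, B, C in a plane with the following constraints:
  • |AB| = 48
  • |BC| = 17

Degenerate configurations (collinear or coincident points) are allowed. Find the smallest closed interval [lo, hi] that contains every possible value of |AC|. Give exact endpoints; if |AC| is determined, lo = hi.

|AB| ∈ {48}
|BC| ∈ {17}
|AC| ∈ [31, 65]

|AC| ∈ [31, 65]  (≈ [31.0000, 65.0000])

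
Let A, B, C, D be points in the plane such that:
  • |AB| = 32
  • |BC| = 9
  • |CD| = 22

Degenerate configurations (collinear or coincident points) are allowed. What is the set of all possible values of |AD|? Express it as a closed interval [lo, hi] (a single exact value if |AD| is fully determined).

|AD| ∈ [1, 63]  (≈ [1.0000, 63.0000])

|AB| ∈ {32}
|BC| ∈ {9}
|CD| ∈ {22}
|AC| ∈ [23, 41]
|BD| ∈ [13, 31]
|AD| ∈ [1, 63]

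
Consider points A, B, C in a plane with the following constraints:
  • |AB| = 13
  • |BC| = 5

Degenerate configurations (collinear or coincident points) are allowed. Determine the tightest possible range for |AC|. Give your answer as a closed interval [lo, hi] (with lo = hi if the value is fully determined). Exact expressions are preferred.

|AC| ∈ [8, 18]  (≈ [8.0000, 18.0000])

|AB| ∈ {13}
|BC| ∈ {5}
|AC| ∈ [8, 18]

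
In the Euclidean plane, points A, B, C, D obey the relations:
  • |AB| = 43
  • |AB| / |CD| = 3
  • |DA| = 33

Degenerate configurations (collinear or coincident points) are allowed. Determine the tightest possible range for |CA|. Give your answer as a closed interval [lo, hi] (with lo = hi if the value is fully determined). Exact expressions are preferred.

|CA| ∈ [56/3, 142/3]  (≈ [18.6667, 47.3333])

|AB| ∈ {43}
|AD| ∈ {33}
|CD| ∈ {43/3}
|BD| ∈ [10, 76]
|AC| ∈ [56/3, 142/3]
|BC| ∈ [0, 271/3]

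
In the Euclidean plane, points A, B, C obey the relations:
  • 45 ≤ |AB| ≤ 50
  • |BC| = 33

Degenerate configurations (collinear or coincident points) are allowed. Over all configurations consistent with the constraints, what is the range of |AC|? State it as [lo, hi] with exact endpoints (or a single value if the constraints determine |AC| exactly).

|AC| ∈ [12, 83]  (≈ [12.0000, 83.0000])

|AB| ∈ [45, 50]
|BC| ∈ {33}
|AC| ∈ [12, 83]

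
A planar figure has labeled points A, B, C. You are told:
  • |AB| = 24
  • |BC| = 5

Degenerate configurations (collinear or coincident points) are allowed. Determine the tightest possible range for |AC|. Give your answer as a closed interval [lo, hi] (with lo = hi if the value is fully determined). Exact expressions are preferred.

|AC| ∈ [19, 29]  (≈ [19.0000, 29.0000])

|AB| ∈ {24}
|BC| ∈ {5}
|AC| ∈ [19, 29]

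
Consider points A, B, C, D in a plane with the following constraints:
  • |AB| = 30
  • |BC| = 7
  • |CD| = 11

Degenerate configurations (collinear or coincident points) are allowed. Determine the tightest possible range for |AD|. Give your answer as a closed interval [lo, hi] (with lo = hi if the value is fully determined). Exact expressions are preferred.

|AD| ∈ [12, 48]  (≈ [12.0000, 48.0000])

|AB| ∈ {30}
|BC| ∈ {7}
|CD| ∈ {11}
|AC| ∈ [23, 37]
|BD| ∈ [4, 18]
|AD| ∈ [12, 48]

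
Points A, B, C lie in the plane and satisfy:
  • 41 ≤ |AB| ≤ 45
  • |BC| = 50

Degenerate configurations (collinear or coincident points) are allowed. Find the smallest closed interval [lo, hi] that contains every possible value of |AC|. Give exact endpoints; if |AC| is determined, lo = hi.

|AC| ∈ [5, 95]  (≈ [5.0000, 95.0000])

|AB| ∈ [41, 45]
|BC| ∈ {50}
|AC| ∈ [5, 95]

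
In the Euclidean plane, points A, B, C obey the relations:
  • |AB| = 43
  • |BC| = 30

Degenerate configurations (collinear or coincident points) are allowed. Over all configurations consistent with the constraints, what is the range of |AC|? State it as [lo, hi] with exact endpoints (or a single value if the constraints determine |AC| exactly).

|AC| ∈ [13, 73]  (≈ [13.0000, 73.0000])

|AB| ∈ {43}
|BC| ∈ {30}
|AC| ∈ [13, 73]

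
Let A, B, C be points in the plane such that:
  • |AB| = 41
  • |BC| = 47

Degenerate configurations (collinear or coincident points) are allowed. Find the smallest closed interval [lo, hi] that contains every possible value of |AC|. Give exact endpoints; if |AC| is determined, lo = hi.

|AC| ∈ [6, 88]  (≈ [6.0000, 88.0000])

|AB| ∈ {41}
|BC| ∈ {47}
|AC| ∈ [6, 88]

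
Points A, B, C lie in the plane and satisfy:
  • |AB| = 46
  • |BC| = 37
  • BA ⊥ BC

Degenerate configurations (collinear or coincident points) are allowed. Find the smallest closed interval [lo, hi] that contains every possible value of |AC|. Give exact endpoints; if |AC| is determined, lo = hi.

|AB| ∈ {46}
|BC| ∈ {37}
|AC| ∈ {√(3485)}

|AC| = √(3485)  (≈ 59.0339)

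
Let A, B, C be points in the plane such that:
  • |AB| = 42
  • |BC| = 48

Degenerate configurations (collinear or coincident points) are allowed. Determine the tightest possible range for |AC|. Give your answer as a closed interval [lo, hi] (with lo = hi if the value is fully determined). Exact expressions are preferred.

|AC| ∈ [6, 90]  (≈ [6.0000, 90.0000])

|AB| ∈ {42}
|BC| ∈ {48}
|AC| ∈ [6, 90]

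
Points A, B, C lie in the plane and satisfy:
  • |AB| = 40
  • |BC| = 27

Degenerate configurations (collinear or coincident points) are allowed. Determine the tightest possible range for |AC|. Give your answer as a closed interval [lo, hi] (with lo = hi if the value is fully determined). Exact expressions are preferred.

|AB| ∈ {40}
|BC| ∈ {27}
|AC| ∈ [13, 67]

|AC| ∈ [13, 67]  (≈ [13.0000, 67.0000])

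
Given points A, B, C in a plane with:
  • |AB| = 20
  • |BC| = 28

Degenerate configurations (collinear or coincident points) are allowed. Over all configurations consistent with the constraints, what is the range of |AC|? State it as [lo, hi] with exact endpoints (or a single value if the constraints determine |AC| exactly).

|AC| ∈ [8, 48]  (≈ [8.0000, 48.0000])

|AB| ∈ {20}
|BC| ∈ {28}
|AC| ∈ [8, 48]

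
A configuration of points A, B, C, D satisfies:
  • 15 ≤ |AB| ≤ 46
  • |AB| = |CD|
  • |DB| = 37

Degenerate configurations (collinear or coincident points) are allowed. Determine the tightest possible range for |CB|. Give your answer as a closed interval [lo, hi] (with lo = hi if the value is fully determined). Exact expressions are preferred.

|CB| ∈ [0, 83]  (≈ [0.0000, 83.0000])

|AB| ∈ [15, 46]
|BD| ∈ {37}
|CD| ∈ [15, 46]
|AD| ∈ [0, 83]
|BC| ∈ [0, 83]
|AC| ∈ [0, 129]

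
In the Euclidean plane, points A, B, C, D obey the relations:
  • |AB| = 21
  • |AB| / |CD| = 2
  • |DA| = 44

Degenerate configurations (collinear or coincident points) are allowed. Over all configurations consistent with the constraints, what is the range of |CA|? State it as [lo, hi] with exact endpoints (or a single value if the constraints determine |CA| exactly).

|CA| ∈ [67/2, 109/2]  (≈ [33.5000, 54.5000])

|AB| ∈ {21}
|AD| ∈ {44}
|CD| ∈ {21/2}
|BD| ∈ [23, 65]
|AC| ∈ [67/2, 109/2]
|BC| ∈ [25/2, 151/2]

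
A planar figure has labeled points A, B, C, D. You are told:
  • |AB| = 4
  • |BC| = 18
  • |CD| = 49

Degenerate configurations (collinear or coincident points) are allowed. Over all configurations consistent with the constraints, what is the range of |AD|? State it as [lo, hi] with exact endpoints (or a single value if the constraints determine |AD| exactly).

|AB| ∈ {4}
|BC| ∈ {18}
|CD| ∈ {49}
|AC| ∈ [14, 22]
|BD| ∈ [31, 67]
|AD| ∈ [27, 71]

|AD| ∈ [27, 71]  (≈ [27.0000, 71.0000])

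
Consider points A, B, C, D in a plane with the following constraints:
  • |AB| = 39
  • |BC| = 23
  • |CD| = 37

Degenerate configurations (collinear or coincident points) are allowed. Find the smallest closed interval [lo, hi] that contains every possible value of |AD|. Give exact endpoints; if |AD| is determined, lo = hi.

|AD| ∈ [0, 99]  (≈ [0.0000, 99.0000])

|AB| ∈ {39}
|BC| ∈ {23}
|CD| ∈ {37}
|AC| ∈ [16, 62]
|BD| ∈ [14, 60]
|AD| ∈ [0, 99]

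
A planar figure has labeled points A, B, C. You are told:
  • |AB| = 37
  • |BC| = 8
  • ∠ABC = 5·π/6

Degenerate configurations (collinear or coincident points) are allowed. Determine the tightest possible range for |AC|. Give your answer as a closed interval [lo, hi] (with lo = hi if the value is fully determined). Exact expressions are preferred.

|AC| = √(296·√(3) + 1433)  (≈ 44.1099)

|AB| ∈ {37}
|BC| ∈ {8}
|AC| ∈ {√(296·√(3) + 1433)}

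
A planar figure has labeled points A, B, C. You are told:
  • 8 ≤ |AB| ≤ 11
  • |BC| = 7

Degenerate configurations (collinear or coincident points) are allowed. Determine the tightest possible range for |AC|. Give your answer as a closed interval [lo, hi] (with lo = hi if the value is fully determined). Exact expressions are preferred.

|AB| ∈ [8, 11]
|BC| ∈ {7}
|AC| ∈ [1, 18]

|AC| ∈ [1, 18]  (≈ [1.0000, 18.0000])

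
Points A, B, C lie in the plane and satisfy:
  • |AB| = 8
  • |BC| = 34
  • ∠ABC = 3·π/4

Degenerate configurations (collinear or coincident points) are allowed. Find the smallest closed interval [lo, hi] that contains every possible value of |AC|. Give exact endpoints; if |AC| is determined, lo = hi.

|AC| = 2·√(68·√(2) + 305)  (≈ 40.0583)

|AB| ∈ {8}
|BC| ∈ {34}
|AC| ∈ {2·√(68·√(2) + 305)}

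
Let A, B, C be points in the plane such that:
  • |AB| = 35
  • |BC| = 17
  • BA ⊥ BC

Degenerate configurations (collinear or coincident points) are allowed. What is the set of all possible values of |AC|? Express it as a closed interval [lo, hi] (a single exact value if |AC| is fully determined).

|AC| = √(1514)  (≈ 38.9102)

|AB| ∈ {35}
|BC| ∈ {17}
|AC| ∈ {√(1514)}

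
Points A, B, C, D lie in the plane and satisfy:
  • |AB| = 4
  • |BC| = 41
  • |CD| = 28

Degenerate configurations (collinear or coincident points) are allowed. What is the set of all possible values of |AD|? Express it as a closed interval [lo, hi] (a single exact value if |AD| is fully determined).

|AD| ∈ [9, 73]  (≈ [9.0000, 73.0000])

|AB| ∈ {4}
|BC| ∈ {41}
|CD| ∈ {28}
|AC| ∈ [37, 45]
|BD| ∈ [13, 69]
|AD| ∈ [9, 73]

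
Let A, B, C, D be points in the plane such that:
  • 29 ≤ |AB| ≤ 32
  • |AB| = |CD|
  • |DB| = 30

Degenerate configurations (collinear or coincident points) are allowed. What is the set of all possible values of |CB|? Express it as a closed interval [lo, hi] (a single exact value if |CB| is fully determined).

|CB| ∈ [0, 62]  (≈ [0.0000, 62.0000])

|AB| ∈ [29, 32]
|BD| ∈ {30}
|CD| ∈ [29, 32]
|AD| ∈ [0, 62]
|BC| ∈ [0, 62]
|AC| ∈ [0, 94]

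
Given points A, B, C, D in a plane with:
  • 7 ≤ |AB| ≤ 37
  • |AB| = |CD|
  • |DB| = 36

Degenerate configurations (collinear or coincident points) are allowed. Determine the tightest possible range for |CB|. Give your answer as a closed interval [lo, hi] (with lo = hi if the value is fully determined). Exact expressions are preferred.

|AB| ∈ [7, 37]
|BD| ∈ {36}
|CD| ∈ [7, 37]
|AD| ∈ [0, 73]
|BC| ∈ [0, 73]
|AC| ∈ [0, 110]

|CB| ∈ [0, 73]  (≈ [0.0000, 73.0000])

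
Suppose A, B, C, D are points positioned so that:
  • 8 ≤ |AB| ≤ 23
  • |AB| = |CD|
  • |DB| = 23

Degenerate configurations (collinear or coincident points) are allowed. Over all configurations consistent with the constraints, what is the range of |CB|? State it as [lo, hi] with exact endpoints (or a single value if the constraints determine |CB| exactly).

|CB| ∈ [0, 46]  (≈ [0.0000, 46.0000])

|AB| ∈ [8, 23]
|BD| ∈ {23}
|CD| ∈ [8, 23]
|AD| ∈ [0, 46]
|BC| ∈ [0, 46]
|AC| ∈ [0, 69]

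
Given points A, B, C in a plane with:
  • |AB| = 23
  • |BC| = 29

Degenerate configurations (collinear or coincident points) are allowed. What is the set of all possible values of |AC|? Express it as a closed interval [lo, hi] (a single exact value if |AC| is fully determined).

|AB| ∈ {23}
|BC| ∈ {29}
|AC| ∈ [6, 52]

|AC| ∈ [6, 52]  (≈ [6.0000, 52.0000])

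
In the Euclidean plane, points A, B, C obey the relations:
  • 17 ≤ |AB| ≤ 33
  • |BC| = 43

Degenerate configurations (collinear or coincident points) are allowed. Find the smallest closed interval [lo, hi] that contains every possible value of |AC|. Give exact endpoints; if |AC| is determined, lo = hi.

|AC| ∈ [10, 76]  (≈ [10.0000, 76.0000])

|AB| ∈ [17, 33]
|BC| ∈ {43}
|AC| ∈ [10, 76]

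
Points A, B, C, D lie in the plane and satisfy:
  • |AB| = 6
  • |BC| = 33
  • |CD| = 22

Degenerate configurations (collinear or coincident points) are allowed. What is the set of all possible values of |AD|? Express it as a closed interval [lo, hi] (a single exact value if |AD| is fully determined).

|AD| ∈ [5, 61]  (≈ [5.0000, 61.0000])

|AB| ∈ {6}
|BC| ∈ {33}
|CD| ∈ {22}
|AC| ∈ [27, 39]
|BD| ∈ [11, 55]
|AD| ∈ [5, 61]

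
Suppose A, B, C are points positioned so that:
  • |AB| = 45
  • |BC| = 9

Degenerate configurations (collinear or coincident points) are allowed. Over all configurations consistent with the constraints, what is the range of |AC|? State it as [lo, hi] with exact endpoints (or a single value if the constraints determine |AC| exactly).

|AB| ∈ {45}
|BC| ∈ {9}
|AC| ∈ [36, 54]

|AC| ∈ [36, 54]  (≈ [36.0000, 54.0000])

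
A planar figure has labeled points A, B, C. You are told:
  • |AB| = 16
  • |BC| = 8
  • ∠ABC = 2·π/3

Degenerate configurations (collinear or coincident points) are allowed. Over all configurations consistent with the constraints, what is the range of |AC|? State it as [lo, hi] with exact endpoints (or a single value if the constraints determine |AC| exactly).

|AB| ∈ {16}
|BC| ∈ {8}
|AC| ∈ {8·√(7)}

|AC| = 8·√(7)  (≈ 21.1660)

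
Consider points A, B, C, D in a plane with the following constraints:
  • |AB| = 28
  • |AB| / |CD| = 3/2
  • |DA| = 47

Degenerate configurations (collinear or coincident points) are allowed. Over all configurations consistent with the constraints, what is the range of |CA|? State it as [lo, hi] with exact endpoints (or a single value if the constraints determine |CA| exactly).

|CA| ∈ [85/3, 197/3]  (≈ [28.3333, 65.6667])

|AB| ∈ {28}
|AD| ∈ {47}
|CD| ∈ {56/3}
|BD| ∈ [19, 75]
|AC| ∈ [85/3, 197/3]
|BC| ∈ [1/3, 281/3]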